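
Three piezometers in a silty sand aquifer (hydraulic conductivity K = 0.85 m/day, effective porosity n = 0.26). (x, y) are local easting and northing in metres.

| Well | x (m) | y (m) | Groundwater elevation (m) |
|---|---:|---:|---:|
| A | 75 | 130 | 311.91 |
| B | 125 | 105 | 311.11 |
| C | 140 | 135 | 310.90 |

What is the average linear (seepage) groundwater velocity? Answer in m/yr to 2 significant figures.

Taking A as reference: B−A = (50, -25, -0.80); C−A = (65, 5, -1.01).
Determinant of the coordinate differences = 50·5 − 65·(-25) = 1875.
∂h/∂x = [(-0.80)·5 − (-1.01)·(-25)] / 1875 = -0.01560
∂h/∂y = [50·(-1.01) − 65·(-0.80)] / 1875 = +0.0008000
|∇h| = √(-0.01560² + 0.0008000²) = 0.01562
Seepage velocity v = K·i/n = 0.85 × 0.01562 / 0.26 = 0.05107 m/day = 18.65 m/yr.

19 m/yr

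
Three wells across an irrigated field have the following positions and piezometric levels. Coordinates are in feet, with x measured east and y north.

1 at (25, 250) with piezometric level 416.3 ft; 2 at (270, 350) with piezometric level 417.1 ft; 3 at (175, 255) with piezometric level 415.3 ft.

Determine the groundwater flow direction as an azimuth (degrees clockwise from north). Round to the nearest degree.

164°

Taking 1 as reference: 2−1 = (245, 100, +0.8); 3−1 = (150, 5, -1.0).
Determinant of the coordinate differences = 245·5 − 150·100 = -13775.
∂h/∂x = [(+0.8)·5 − (-1.0)·100] / -13775 = -0.007550
∂h/∂y = [245·(-1.0) − 150·(+0.8)] / -13775 = +0.02650
Flow direction (−∇h) has components (+0.007550 E, -0.02650 N).
Azimuth = atan2(E, N) = atan2(+0.007550, -0.02650) = 164.1° ≈ 164°.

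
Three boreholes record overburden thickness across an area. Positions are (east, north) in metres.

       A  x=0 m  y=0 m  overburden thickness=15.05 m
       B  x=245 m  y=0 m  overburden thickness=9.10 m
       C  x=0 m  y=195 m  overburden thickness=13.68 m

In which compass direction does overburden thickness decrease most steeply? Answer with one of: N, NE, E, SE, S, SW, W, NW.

E

∂d/∂x = (9.10 − 15.05) / (245 − 0) = -0.02429
∂d/∂y = (13.68 − 15.05) / (195 − 0) = -0.007026
Steepest decrease is along −∇f = (+0.02429 E, +0.007026 N) → east.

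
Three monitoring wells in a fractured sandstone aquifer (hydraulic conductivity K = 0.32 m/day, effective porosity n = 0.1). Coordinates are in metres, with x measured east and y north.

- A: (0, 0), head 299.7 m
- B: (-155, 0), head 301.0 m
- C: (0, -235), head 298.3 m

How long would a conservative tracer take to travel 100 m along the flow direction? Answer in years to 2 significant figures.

∂h/∂x = (301.0 − 299.7) / (-155 − 0) = -0.008387
∂h/∂y = (298.3 − 299.7) / (-235 − 0) = +0.005957
|∇h| = √(-0.008387² + 0.005957²) = 0.01029
Seepage velocity v = K·i/n = 0.32 × 0.01029 / 0.1 = 0.03293 m/day.
t = 100 / 0.03293 = 3037 days = 8.31 years.

8.3 years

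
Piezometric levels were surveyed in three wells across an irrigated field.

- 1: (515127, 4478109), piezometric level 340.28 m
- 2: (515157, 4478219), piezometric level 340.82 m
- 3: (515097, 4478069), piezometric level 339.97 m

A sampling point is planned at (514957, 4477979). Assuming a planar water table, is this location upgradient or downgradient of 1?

Differences from 1: to 2 (Δx, Δy, Δh) = (30, 110, +0.54); to 3 = (-30, -40, -0.31).
Determinant of the coordinate differences = 30·(-40) − (-30)·110 = 2100.
∂h/∂x = [(+0.54)·(-40) − (-0.31)·110] / 2100 = +0.005952
∂h/∂y = [30·(-0.31) − (-30)·(+0.54)] / 2100 = +0.003286
Head at (514957, 4477979) = 340.28 + (+0.005952)·(-170) + (+0.003286)·(-130) = 338.84 m.
That is lower than the 340.28 m at 1, so the point is downgradient.

downgradient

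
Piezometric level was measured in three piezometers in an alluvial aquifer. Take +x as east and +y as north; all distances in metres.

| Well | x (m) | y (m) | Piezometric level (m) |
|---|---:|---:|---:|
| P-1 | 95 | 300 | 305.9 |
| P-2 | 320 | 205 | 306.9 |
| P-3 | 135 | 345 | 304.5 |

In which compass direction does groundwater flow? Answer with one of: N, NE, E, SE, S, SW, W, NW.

Taking P-1 as reference: P-2−P-1 = (225, -95, +1.0); P-3−P-1 = (40, 45, -1.4).
Determinant of the coordinate differences = 225·45 − 40·(-95) = 13925.
∂h/∂x = [(+1.0)·45 − (-1.4)·(-95)] / 13925 = -0.006320
∂h/∂y = [225·(-1.4) − 40·(+1.0)] / 13925 = -0.02549
Flow = −∇h = (+0.006320 east, +0.02549 north), which points north.

N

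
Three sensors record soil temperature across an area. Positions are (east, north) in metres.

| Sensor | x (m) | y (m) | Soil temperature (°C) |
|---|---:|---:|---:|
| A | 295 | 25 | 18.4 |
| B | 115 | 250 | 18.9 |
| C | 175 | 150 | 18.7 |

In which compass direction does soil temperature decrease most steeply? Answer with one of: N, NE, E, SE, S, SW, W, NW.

SE

With T = a·x + b·y + c and A as origin, the differences give:
  (-180)·a + 225·b = +0.5
  (-120)·a + 125·b = +0.3
Eliminate b (×125 and ×225, subtract): 4500·a = -5.00 → a = ∂T/∂x = -0.001111
Back-substitute: b = ∂T/∂y = +0.001333.
Steepest decrease is along −∇f = (+0.001111 E, -0.001333 N) → southeast.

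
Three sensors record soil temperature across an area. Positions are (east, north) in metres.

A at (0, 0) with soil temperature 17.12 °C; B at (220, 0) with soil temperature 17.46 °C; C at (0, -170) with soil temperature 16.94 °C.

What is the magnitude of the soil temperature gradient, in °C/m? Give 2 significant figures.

∂T/∂x = (17.46 − 17.12) / (220 − 0) = +0.001545
∂T/∂y = (16.94 − 17.12) / (-170 − 0) = +0.001059
|∇f| = √(0.001545² + 0.001059²) = 0.001873 °C/m

0.0019 °C/m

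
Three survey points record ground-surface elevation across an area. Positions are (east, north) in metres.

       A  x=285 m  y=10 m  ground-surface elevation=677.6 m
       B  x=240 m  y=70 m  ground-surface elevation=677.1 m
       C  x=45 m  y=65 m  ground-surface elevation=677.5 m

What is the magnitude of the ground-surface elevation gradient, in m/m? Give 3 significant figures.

0.00985 m/m

Taking A as reference: B−A = (-45, 60, -0.5); C−A = (-240, 55, -0.1).
Solve a·Δx + b·Δy = Δz: det = (-45)·55 − (-240)·60 = 11925.
∂z/∂x = [(-0.5)·55 − (-0.1)·60] / 11925 = -0.001803
∂z/∂y = [(-45)·(-0.1) − (-240)·(-0.5)] / 11925 = -0.009686
|∇f| = √(-0.001803² + -0.009686²) = 0.009852 m/m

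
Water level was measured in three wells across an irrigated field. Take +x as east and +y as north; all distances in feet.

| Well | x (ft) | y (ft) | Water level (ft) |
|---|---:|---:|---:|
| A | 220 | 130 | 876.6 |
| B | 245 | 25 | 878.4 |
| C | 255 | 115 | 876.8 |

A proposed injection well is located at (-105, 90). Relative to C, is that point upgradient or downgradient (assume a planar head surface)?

upgradient

Differences from A: to B (Δx, Δy, Δh) = (25, -105, +1.8); to C = (35, -15, +0.2).
Solve a·Δx + b·Δy = Δh: det = 25·(-15) − 35·(-105) = 3300.
∂h/∂x = [(+1.8)·(-15) − (+0.2)·(-105)] / 3300 = -0.001818
∂h/∂y = [25·(+0.2) − 35·(+1.8)] / 3300 = -0.01758
Head at (-105, 90) = 876.6 + (-0.001818)·(-325) + (-0.01758)·(-40) = 877.89 ft.
That is higher than the 876.8 ft at C, so the point is upgradient.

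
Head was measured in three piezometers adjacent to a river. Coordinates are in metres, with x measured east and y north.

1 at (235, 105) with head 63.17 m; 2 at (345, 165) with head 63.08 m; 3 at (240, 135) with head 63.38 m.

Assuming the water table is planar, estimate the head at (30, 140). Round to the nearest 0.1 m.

Differences from 1: to 2 (Δx, Δy, Δh) = (110, 60, -0.09); to 3 = (5, 30, +0.21).
Solve a·Δx + b·Δy = Δh: det = 110·30 − 5·60 = 3000.
∂h/∂x = [(-0.09)·30 − (+0.21)·60] / 3000 = -0.005100
∂h/∂y = [110·(+0.21) − 5·(-0.09)] / 3000 = +0.007850
h(30, 140) = 63.17 + (-0.005100)·(-205) + (+0.007850)·(35) = 63.17 +1.046 +0.275 = 64.490 m.

64.5 m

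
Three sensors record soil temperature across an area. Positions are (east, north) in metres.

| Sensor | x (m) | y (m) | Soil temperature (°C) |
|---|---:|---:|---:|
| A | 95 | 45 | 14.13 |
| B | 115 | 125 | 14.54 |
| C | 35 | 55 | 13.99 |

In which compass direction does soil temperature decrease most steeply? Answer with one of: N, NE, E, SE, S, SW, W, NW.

SW

Taking A as reference: B−A = (20, 80, +0.41); C−A = (-60, 10, -0.14).
Determinant of the coordinate differences = 20·10 − (-60)·80 = 5000.
∂T/∂x = [(+0.41)·10 − (-0.14)·80] / 5000 = +0.003060
∂T/∂y = [20·(-0.14) − (-60)·(+0.41)] / 5000 = +0.004360
Steepest decrease is along −∇f = (-0.003060 E, -0.004360 N) → southwest.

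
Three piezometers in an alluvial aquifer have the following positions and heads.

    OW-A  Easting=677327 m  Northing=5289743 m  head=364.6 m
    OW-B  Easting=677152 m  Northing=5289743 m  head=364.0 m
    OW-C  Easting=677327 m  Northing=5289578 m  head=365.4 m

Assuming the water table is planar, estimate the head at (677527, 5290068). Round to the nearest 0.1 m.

363.7 m

∂h/∂x = (364.0 − 364.6) / (677152 − 677327) = +0.003429
∂h/∂y = (365.4 − 364.6) / (5289578 − 5289743) = -0.004848
h(677527, 5290068) = 364.6 + (+0.003429)·(200) + (-0.004848)·(325) = 364.6 +0.686 -1.576 = 363.710 m.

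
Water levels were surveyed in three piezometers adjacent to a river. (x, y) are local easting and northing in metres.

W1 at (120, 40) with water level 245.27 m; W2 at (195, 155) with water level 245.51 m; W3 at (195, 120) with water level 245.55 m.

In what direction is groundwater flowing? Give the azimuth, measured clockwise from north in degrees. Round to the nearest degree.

283°

With h = a·x + b·y + c and W1 as origin, the differences give:
  75·a + 115·b = +0.24
  75·a + 80·b = +0.28
Eliminate b (×80 and ×115, subtract): -2625·a = -13.000 → a = ∂h/∂x = +0.004952
Back-substitute: b = ∂h/∂y = -0.001143.
Flow direction (−∇h) has components (-0.004952 E, +0.001143 N).
Azimuth = atan2(E, N) = atan2(-0.004952, +0.001143) = 283.0° ≈ 283°.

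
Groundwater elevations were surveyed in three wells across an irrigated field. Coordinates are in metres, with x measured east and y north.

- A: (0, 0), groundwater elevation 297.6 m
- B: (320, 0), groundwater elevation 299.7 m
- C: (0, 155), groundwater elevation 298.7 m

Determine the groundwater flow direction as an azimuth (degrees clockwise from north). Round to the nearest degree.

∂h/∂x = (299.7 − 297.6) / (320 − 0) = +0.006562
∂h/∂y = (298.7 − 297.6) / (155 − 0) = +0.007097
Flow direction (−∇h) has components (-0.006562 E, -0.007097 N).
Azimuth = atan2(E, N) = atan2(-0.006562, -0.007097) = 222.8° ≈ 223°.

223°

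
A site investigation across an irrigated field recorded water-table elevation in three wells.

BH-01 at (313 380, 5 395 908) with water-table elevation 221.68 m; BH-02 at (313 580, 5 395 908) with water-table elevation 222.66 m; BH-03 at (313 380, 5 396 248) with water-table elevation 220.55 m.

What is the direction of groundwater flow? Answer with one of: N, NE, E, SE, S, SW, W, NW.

∂h/∂x = (222.66 − 221.68) / (313580 − 313380) = +0.004900
∂h/∂y = (220.55 − 221.68) / (5396248 − 5395908) = -0.003324
Flow = −∇h = (-0.004900 east, +0.003324 north), which points northwest.

NW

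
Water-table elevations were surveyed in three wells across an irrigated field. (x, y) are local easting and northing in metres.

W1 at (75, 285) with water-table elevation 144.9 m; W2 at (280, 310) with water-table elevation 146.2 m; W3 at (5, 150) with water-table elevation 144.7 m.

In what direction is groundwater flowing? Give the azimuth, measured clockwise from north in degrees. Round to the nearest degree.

Three-point gradient (reference W1): Δ to W2 = (205, 25, +1.3), Δ to W3 = (-70, -135, -0.2).
∂h/∂x = +0.006577, ∂h/∂y = -0.001929 (det = -25925).
Flow direction (−∇h) has components (-0.006577 E, +0.001929 N).
Azimuth = atan2(E, N) = atan2(-0.006577, +0.001929) = 286.3° ≈ 286°.

286°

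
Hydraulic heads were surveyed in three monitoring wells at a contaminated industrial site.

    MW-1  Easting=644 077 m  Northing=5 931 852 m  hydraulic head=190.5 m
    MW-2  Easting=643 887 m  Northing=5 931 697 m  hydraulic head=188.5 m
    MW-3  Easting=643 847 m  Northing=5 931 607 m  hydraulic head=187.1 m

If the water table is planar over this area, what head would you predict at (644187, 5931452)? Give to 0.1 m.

Differences from MW-1: to MW-2 (Δx, Δy, Δh) = (-190, -155, -2.0); to MW-3 = (-230, -245, -3.4).
Solve a·Δx + b·Δy = Δh: det = (-190)·(-245) − (-230)·(-155) = 10900.
∂h/∂x = [(-2.0)·(-245) − (-3.4)·(-155)] / 10900 = -0.003394
∂h/∂y = [(-190)·(-3.4) − (-230)·(-2.0)] / 10900 = +0.01706
h(644187, 5931452) = 190.5 + (-0.003394)·(110) + (+0.01706)·(-400) = 190.5 -0.373 -6.826 = 183.301 m.

183.3 m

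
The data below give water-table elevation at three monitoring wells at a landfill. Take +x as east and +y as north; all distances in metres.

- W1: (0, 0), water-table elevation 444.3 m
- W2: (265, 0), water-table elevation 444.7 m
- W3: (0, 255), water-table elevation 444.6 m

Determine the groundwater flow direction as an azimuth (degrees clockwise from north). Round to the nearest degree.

232°

∂h/∂x = (444.7 − 444.3) / (265 − 0) = +0.001509
∂h/∂y = (444.6 − 444.3) / (255 − 0) = +0.001176
Flow direction (−∇h) has components (-0.001509 E, -0.001176 N).
Azimuth = atan2(E, N) = atan2(-0.001509, -0.001176) = 232.1° ≈ 232°.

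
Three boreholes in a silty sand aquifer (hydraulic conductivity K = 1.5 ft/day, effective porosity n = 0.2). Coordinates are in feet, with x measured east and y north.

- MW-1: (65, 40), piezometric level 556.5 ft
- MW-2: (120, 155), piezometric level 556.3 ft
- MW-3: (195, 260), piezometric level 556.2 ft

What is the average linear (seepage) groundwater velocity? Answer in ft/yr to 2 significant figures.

With h = a·x + b·y + c and MW-1 as origin, the differences give:
  55·a + 115·b = -0.2
  130·a + 220·b = -0.3
Eliminate b (×220 and ×115, subtract): -2850·a = -9.50 → a = ∂h/∂x = +0.003333
Back-substitute: b = ∂h/∂y = -0.003333.
|∇h| = √(0.003333² + -0.003333²) = 0.004714
Seepage velocity v = K·i/n = 1.5 × 0.004714 / 0.2 = 0.03536 ft/day = 12.92 ft/yr.

13 ft/yr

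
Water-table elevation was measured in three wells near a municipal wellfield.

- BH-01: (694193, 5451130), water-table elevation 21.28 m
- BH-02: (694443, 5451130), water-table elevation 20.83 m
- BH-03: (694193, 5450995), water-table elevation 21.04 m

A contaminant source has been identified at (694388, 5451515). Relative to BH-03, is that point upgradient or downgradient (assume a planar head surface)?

∂h/∂x = (20.83 − 21.28) / (694443 − 694193) = -0.001800
∂h/∂y = (21.04 − 21.28) / (5450995 − 5451130) = +0.001778
Head at (694388, 5451515) = 21.28 + (-0.001800)·(195) + (+0.001778)·(385) = 21.61 m.
That is higher than the 21.04 m at BH-03, so the point is upgradient.

upgradient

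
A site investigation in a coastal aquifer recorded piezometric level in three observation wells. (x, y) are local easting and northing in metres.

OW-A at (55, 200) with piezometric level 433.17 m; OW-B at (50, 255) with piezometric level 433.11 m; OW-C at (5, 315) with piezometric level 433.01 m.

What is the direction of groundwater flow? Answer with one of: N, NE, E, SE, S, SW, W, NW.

Three-point gradient (reference OW-A): Δ to OW-B = (-5, 55, -0.06), Δ to OW-C = (-50, 115, -0.16).
∂h/∂x = +0.0008736, ∂h/∂y = -0.001011 (det = 2175).
Flow = −∇h = (-0.0008736 east, +0.001011 north), which points northwest.

NW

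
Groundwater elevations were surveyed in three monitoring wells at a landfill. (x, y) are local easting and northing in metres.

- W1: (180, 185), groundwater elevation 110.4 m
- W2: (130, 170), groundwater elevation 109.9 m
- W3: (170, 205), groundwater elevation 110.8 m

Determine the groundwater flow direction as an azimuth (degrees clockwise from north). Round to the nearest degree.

189°

With h = a·x + b·y + c and W1 as origin, the differences give:
  (-50)·a + (-15)·b = -0.5
  (-10)·a + 20·b = +0.4
Eliminate b (×20 and ×(-15), subtract): -1150·a = -4.00 → a = ∂h/∂x = +0.003478
Back-substitute: b = ∂h/∂y = +0.02174.
Flow direction (−∇h) has components (-0.003478 E, -0.02174 N).
Azimuth = atan2(E, N) = atan2(-0.003478, -0.02174) = 189.1° ≈ 189°.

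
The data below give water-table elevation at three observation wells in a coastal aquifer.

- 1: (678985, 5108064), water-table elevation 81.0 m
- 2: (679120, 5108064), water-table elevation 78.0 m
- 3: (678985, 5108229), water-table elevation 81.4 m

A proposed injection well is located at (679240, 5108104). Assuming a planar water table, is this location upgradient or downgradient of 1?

∂h/∂x = (78.0 − 81.0) / (679120 − 678985) = -0.02222
∂h/∂y = (81.4 − 81.0) / (5108229 − 5108064) = +0.002424
Head at (679240, 5108104) = 81.0 + (-0.02222)·(255) + (+0.002424)·(40) = 75.43 m.
That is lower than the 81.0 m at 1, so the point is downgradient.

downgradient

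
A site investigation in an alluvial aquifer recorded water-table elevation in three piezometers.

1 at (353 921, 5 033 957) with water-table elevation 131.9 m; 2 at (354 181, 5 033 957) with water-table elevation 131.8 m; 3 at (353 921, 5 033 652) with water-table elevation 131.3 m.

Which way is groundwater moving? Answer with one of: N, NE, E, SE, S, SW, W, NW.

∂h/∂x = (131.8 − 131.9) / (354181 − 353921) = -0.0003846
∂h/∂y = (131.3 − 131.9) / (5033652 − 5033957) = +0.001967
Flow = −∇h = (+0.0003846 east, -0.001967 north), which points south.

S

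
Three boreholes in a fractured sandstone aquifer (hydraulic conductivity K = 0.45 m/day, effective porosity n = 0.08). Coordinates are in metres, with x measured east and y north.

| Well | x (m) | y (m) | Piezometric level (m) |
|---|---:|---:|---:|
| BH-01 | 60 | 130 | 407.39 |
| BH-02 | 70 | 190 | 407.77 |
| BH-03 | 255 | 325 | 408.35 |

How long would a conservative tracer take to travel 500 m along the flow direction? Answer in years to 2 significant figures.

36 years

With h = a·x + b·y + c and BH-01 as origin, the differences give:
  10·a + 60·b = +0.38
  195·a + 195·b = +0.96
Eliminate b (×195 and ×60, subtract): -9750·a = 16.500 → a = ∂h/∂x = -0.001692
Back-substitute: b = ∂h/∂y = +0.006615.
|∇h| = √(-0.001692² + 0.006615²) = 0.006828
Seepage velocity v = K·i/n = 0.45 × 0.006828 / 0.08 = 0.03841 m/day.
t = 500 / 0.03841 = 1.302e+04 days = 35.6 years.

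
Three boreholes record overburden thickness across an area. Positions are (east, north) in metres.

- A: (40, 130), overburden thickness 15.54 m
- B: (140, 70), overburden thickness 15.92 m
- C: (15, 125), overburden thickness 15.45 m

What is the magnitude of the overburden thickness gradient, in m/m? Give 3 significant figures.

0.00366 m/m

Three-point gradient (reference A): Δ to B = (100, -60, +0.38), Δ to C = (-25, -5, -0.09).
∂d/∂x = +0.003650, ∂d/∂y = -0.0002500 (det = -2000).
|∇f| = √(0.003650² + -0.0002500²) = 0.003659 m/m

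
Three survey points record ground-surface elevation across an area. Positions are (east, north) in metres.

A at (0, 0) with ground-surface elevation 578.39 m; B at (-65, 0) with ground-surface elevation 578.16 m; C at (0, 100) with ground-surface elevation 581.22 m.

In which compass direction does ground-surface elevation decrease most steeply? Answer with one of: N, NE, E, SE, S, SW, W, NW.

S

∂z/∂x = (578.16 − 578.39) / (-65 − 0) = +0.003538
∂z/∂y = (581.22 − 578.39) / (100 − 0) = +0.02830
Steepest decrease is along −∇f = (-0.003538 E, -0.02830 N) → south.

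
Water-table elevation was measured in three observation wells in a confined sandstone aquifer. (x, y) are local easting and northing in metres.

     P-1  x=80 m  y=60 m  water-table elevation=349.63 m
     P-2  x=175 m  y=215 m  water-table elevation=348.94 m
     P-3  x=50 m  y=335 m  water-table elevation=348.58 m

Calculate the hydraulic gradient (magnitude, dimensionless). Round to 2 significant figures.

With h = a·x + b·y + c and P-1 as origin, the differences give:
  95·a + 155·b = -0.69
  (-30)·a + 275·b = -1.05
Eliminate b (×275 and ×155, subtract): 30775·a = -27.000 → a = ∂h/∂x = -0.0008773
Back-substitute: b = ∂h/∂y = -0.003914.
|∇h| = √(-0.0008773² + -0.003914²) = 0.004011

0.0040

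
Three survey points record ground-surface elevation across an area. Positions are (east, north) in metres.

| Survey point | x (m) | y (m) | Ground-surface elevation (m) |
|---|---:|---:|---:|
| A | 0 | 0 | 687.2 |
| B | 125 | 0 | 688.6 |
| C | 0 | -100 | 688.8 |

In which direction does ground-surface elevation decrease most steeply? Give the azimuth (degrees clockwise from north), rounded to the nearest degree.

325°

∂z/∂x = (688.6 − 687.2) / (125 − 0) = +0.01120
∂z/∂y = (688.8 − 687.2) / (-100 − 0) = -0.01600
Steepest decrease is along −∇f: components (-0.01120 E, +0.01600 N).
Azimuth = atan2(-0.01120, +0.01600) = 325.0° ≈ 325°.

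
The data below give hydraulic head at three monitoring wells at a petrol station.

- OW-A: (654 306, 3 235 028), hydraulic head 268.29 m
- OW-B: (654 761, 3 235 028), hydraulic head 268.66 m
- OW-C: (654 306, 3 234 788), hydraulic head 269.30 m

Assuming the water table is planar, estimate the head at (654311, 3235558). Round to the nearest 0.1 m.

266.1 m

∂h/∂x = (268.66 − 268.29) / (654761 − 654306) = +0.0008132
∂h/∂y = (269.30 − 268.29) / (3234788 − 3235028) = -0.004208
h(654311, 3235558) = 268.29 + (+0.0008132)·(5) + (-0.004208)·(530) = 268.29 +0.004 -2.230 = 266.064 m.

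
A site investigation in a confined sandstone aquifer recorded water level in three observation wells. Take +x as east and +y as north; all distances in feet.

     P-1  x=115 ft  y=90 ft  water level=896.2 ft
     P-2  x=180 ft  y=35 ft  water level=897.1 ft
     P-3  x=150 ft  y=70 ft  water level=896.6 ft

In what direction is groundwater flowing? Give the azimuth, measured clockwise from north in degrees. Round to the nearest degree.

324°

With h = a·x + b·y + c and P-1 as origin, the differences give:
  65·a + (-55)·b = +0.9
  35·a + (-20)·b = +0.4
Eliminate b (×(-20) and ×(-55), subtract): 625·a = 4.00 → a = ∂h/∂x = +0.006400
Back-substitute: b = ∂h/∂y = -0.008800.
Flow direction (−∇h) has components (-0.006400 E, +0.008800 N).
Azimuth = atan2(E, N) = atan2(-0.006400, +0.008800) = 324.0° ≈ 324°.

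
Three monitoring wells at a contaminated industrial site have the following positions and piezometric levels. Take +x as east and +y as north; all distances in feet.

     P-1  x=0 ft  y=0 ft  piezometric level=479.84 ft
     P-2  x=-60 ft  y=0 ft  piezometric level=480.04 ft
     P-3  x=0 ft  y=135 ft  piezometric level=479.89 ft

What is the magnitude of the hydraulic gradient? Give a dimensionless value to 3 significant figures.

∂h/∂x = (480.04 − 479.84) / (-60 − 0) = -0.003333
∂h/∂y = (479.89 − 479.84) / (135 − 0) = +0.0003704
|∇h| = √(-0.003333² + 0.0003704²) = 0.003354

0.00335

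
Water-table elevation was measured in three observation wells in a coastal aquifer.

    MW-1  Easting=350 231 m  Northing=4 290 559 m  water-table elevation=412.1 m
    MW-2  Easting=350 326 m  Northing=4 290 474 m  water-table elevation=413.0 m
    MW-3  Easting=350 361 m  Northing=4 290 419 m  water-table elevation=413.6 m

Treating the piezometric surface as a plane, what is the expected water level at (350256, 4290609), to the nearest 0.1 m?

411.5 m

With h = a·x + b·y + c and MW-1 as origin, the differences give:
  95·a + (-85)·b = +0.9
  130·a + (-140)·b = +1.5
Eliminate b (×(-140) and ×(-85), subtract): -2250·a = 1.50 → a = ∂h/∂x = -0.0006667
Back-substitute: b = ∂h/∂y = -0.01133.
h(350256, 4290609) = 412.1 + (-0.0006667)·(25) + (-0.01133)·(50) = 412.1 -0.017 -0.567 = 411.517 m.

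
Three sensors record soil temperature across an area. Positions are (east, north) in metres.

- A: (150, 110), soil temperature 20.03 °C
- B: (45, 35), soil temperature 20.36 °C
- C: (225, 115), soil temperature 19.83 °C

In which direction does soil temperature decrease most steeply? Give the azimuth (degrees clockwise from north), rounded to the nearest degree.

074°

With T = a·x + b·y + c and A as origin, the differences give:
  (-105)·a + (-75)·b = +0.33
  75·a + 5·b = -0.20
Eliminate b (×5 and ×(-75), subtract): 5100·a = -13.350 → a = ∂T/∂x = -0.002618
Back-substitute: b = ∂T/∂y = -0.0007353.
Steepest decrease is along −∇f: components (+0.002618 E, +0.0007353 N).
Azimuth = atan2(+0.002618, +0.0007353) = 74.3° ≈ 074°.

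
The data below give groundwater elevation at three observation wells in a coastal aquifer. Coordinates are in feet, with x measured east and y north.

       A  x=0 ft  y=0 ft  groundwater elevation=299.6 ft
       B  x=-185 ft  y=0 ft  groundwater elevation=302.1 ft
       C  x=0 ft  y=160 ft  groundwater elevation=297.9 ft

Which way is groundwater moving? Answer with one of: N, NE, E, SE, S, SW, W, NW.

NE

∂h/∂x = (302.1 − 299.6) / (-185 − 0) = -0.01351
∂h/∂y = (297.9 − 299.6) / (160 − 0) = -0.01063
Flow = −∇h = (+0.01351 east, +0.01063 north), which points northeast.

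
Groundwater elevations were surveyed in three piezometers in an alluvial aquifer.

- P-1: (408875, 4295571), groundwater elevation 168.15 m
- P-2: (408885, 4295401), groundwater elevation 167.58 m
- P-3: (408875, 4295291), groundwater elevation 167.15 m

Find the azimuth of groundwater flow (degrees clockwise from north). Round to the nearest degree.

Differences from P-1: to P-2 (Δx, Δy, Δh) = (10, -170, -0.57); to P-3 = (0, -280, -1.00).
Solve a·Δx + b·Δy = Δh: det = 10·(-280) − 0·(-170) = -2800.
∂h/∂x = [(-0.57)·(-280) − (-1.00)·(-170)] / -2800 = +0.003714
∂h/∂y = [10·(-1.00) − 0·(-0.57)] / -2800 = +0.003571
Flow direction (−∇h) has components (-0.003714 E, -0.003571 N).
Azimuth = atan2(E, N) = atan2(-0.003714, -0.003571) = 226.1° ≈ 226°.

226°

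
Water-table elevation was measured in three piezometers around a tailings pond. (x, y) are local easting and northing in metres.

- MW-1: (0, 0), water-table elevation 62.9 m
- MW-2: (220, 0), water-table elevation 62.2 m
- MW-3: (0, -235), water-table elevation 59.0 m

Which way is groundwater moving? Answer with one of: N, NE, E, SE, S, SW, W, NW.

∂h/∂x = (62.2 − 62.9) / (220 − 0) = -0.003182
∂h/∂y = (59.0 − 62.9) / (-235 − 0) = +0.01660
Flow = −∇h = (+0.003182 east, -0.01660 north), which points south.

S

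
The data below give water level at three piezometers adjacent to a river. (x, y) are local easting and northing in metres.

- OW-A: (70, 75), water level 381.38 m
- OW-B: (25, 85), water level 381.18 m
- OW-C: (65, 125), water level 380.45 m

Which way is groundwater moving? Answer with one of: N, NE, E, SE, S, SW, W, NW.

With h = a·x + b·y + c and OW-A as origin, the differences give:
  (-45)·a + 10·b = -0.20
  (-5)·a + 50·b = -0.93
Eliminate b (×50 and ×10, subtract): -2200·a = -0.700 → a = ∂h/∂x = +0.0003182
Back-substitute: b = ∂h/∂y = -0.01857.
Flow = −∇h = (-0.0003182 east, +0.01857 north), which points north.

N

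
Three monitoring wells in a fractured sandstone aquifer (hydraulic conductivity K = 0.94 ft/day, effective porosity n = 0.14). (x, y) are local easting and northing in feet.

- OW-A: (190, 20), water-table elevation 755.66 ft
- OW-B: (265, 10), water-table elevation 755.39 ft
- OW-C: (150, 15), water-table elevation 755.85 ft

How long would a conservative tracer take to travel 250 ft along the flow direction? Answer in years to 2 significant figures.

With h = a·x + b·y + c and OW-A as origin, the differences give:
  75·a + (-10)·b = -0.27
  (-40)·a + (-5)·b = +0.19
Eliminate b (×(-5) and ×(-10), subtract): -775·a = 3.250 → a = ∂h/∂x = -0.004194
Back-substitute: b = ∂h/∂y = -0.004452.
|∇h| = √(-0.004194² + -0.004452²) = 0.006116
Seepage velocity v = K·i/n = 0.94 × 0.006116 / 0.14 = 0.04106 ft/day.
t = 250 / 0.04106 = 6089 days = 16.7 years.

17 years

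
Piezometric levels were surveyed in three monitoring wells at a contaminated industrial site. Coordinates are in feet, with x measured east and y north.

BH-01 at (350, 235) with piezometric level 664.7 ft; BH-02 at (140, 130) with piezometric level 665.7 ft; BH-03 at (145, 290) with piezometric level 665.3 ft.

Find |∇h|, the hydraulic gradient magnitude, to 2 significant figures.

Three-point gradient (reference BH-01): Δ to BH-02 = (-210, -105, +1.0), Δ to BH-03 = (-205, 55, +0.6).
∂h/∂x = -0.003568, ∂h/∂y = -0.002389 (det = -33075).
|∇h| = √(-0.003568² + -0.002389²) = 0.004294

0.0043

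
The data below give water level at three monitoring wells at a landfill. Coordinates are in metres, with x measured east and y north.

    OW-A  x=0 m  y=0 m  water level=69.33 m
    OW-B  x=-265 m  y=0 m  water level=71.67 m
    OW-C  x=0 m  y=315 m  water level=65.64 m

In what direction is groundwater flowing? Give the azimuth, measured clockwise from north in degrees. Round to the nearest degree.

037°

∂h/∂x = (71.67 − 69.33) / (-265 − 0) = -0.008830
∂h/∂y = (65.64 − 69.33) / (315 − 0) = -0.01171
Flow direction (−∇h) has components (+0.008830 E, +0.01171 N).
Azimuth = atan2(E, N) = atan2(+0.008830, +0.01171) = 37.0° ≈ 037°.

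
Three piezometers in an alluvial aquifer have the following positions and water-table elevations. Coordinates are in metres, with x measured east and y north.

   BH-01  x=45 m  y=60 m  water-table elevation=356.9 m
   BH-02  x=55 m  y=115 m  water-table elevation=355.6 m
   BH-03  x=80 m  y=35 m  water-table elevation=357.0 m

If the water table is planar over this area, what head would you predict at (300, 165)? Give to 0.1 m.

351.5 m

Taking BH-01 as reference: BH-02−BH-01 = (10, 55, -1.3); BH-03−BH-01 = (35, -25, +0.1).
Solve a·Δx + b·Δy = Δh: det = 10·(-25) − 35·55 = -2175.
∂h/∂x = [(-1.3)·(-25) − (+0.1)·55] / -2175 = -0.01241
∂h/∂y = [10·(+0.1) − 35·(-1.3)] / -2175 = -0.02138
h(300, 165) = 356.9 + (-0.01241)·(255) + (-0.02138)·(105) = 356.9 -3.166 -2.245 = 351.490 m.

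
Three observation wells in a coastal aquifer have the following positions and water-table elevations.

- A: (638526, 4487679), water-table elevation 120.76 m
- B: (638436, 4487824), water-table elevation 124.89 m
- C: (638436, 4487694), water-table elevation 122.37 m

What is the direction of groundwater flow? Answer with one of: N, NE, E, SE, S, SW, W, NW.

SE

With h = a·x + b·y + c and A as origin, the differences give:
  (-90)·a + 145·b = +4.13
  (-90)·a + 15·b = +1.61
Eliminate b (×15 and ×145, subtract): 11700·a = -171.500 → a = ∂h/∂x = -0.01466
Back-substitute: b = ∂h/∂y = +0.01938.
Flow = −∇h = (+0.01466 east, -0.01938 north), which points southeast.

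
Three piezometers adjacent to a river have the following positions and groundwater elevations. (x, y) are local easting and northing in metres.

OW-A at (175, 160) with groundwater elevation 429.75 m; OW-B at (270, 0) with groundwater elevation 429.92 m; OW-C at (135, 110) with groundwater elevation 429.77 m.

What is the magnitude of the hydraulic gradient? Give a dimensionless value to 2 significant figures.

0.00091

With h = a·x + b·y + c and OW-A as origin, the differences give:
  95·a + (-160)·b = +0.17
  (-40)·a + (-50)·b = +0.02
Eliminate b (×(-50) and ×(-160), subtract): -11150·a = -5.300 → a = ∂h/∂x = +0.0004753
Back-substitute: b = ∂h/∂y = -0.0007803.
|∇h| = √(0.0004753² + -0.0007803²) = 0.0009137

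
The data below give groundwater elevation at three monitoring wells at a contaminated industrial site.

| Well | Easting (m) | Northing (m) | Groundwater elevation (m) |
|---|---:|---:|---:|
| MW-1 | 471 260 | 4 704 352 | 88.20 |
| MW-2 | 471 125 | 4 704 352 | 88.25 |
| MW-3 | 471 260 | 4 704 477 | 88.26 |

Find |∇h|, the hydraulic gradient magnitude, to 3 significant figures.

∂h/∂x = (88.25 − 88.20) / (471125 − 471260) = -0.0003704
∂h/∂y = (88.26 − 88.20) / (4704477 − 4704352) = +0.0004800
|∇h| = √(-0.0003704² + 0.0004800²) = 0.0006063

0.000606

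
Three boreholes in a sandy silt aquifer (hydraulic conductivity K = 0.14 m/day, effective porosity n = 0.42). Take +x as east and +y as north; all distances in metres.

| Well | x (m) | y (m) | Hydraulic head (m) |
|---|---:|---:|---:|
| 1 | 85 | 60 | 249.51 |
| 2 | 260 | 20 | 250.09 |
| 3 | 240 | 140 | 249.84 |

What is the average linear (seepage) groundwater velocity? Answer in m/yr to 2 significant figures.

Three-point gradient (reference 1): Δ to 2 = (175, -40, +0.58), Δ to 3 = (155, 80, +0.33).
∂h/∂x = +0.002950, ∂h/∂y = -0.001592 (det = 20200).
|∇h| = √(0.002950² + -0.001592²) = 0.003352
Seepage velocity v = K·i/n = 0.14 × 0.003352 / 0.42 = 0.001117 m/day = 0.408 m/yr.

0.41 m/yr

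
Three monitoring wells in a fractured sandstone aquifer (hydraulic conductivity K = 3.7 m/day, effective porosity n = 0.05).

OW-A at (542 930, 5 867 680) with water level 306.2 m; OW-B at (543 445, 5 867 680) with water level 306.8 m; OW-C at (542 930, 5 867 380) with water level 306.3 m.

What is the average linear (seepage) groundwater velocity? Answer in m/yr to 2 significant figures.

33 m/yr

∂h/∂x = (306.8 − 306.2) / (543445 − 542930) = +0.001165
∂h/∂y = (306.3 − 306.2) / (5867380 − 5867680) = -0.0003333
|∇h| = √(0.001165² + -0.0003333²) = 0.001212
Seepage velocity v = K·i/n = 3.7 × 0.001212 / 0.05 = 0.08969 m/day = 32.76 m/yr.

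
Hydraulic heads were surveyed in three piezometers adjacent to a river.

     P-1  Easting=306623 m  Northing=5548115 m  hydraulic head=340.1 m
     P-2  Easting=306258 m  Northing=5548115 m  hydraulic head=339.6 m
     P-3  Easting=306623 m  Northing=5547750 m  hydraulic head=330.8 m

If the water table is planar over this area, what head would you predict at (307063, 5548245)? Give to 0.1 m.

∂h/∂x = (339.6 − 340.1) / (306258 − 306623) = +0.001370
∂h/∂y = (330.8 − 340.1) / (5547750 − 5548115) = +0.02548
h(307063, 5548245) = 340.1 + (+0.001370)·(440) + (+0.02548)·(130) = 340.1 +0.603 +3.312 = 344.015 m.

344.0 m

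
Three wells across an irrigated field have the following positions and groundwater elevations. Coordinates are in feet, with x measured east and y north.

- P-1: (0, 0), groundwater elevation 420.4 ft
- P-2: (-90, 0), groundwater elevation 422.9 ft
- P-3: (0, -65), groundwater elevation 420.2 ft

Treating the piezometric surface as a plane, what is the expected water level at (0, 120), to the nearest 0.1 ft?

420.8 ft

∂h/∂x = (422.9 − 420.4) / (-90 − 0) = -0.02778
∂h/∂y = (420.2 − 420.4) / (-65 − 0) = +0.003077
h(0, 120) = 420.4 + (-0.02778)·(0) + (+0.003077)·(120) = 420.4 -0.000 +0.369 = 420.769 ft.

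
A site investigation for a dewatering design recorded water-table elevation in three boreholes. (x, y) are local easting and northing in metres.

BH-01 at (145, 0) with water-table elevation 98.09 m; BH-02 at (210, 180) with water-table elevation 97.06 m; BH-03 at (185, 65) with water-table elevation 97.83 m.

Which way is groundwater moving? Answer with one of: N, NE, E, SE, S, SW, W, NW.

NW

Three-point gradient (reference BH-01): Δ to BH-02 = (65, 180, -1.03), Δ to BH-03 = (40, 65, -0.26).
∂h/∂x = +0.006773, ∂h/∂y = -0.008168 (det = -2975).
Flow = −∇h = (-0.006773 east, +0.008168 north), which points northwest.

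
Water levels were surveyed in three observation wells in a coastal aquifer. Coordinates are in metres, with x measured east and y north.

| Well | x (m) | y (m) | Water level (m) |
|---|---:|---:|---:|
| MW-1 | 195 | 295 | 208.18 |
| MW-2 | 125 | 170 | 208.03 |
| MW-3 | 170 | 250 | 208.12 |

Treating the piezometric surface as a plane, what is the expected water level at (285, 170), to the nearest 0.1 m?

203.2 m

Taking MW-1 as reference: MW-2−MW-1 = (-70, -125, -0.15); MW-3−MW-1 = (-25, -45, -0.06).
Solve a·Δx + b·Δy = Δh: det = (-70)·(-45) − (-25)·(-125) = 25.
∂h/∂x = [(-0.15)·(-45) − (-0.06)·(-125)] / 25 = -0.03000
∂h/∂y = [(-70)·(-0.06) − (-25)·(-0.15)] / 25 = +0.01800
h(285, 170) = 208.18 + (-0.03000)·(90) + (+0.01800)·(-125) = 208.18 -2.700 -2.250 = 203.230 m.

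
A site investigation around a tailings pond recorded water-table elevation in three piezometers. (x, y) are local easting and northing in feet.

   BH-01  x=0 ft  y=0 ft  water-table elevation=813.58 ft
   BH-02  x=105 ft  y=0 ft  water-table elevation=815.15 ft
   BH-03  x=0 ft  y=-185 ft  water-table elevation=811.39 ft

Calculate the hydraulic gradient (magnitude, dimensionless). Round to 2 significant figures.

0.019

∂h/∂x = (815.15 − 813.58) / (105 − 0) = +0.01495
∂h/∂y = (811.39 − 813.58) / (-185 − 0) = +0.01184
|∇h| = √(0.01495² + 0.01184²) = 0.01907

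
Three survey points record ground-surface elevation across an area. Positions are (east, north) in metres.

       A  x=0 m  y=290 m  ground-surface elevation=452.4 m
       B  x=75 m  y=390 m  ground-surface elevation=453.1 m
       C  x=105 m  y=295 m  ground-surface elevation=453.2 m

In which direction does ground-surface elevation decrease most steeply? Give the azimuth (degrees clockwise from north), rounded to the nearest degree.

Taking A as reference: B−A = (75, 100, +0.7); C−A = (105, 5, +0.8).
Solve a·Δx + b·Δy = Δz: det = 75·5 − 105·100 = -10125.
∂z/∂x = [(+0.7)·5 − (+0.8)·100] / -10125 = +0.007556
∂z/∂y = [75·(+0.8) − 105·(+0.7)] / -10125 = +0.001333
Steepest decrease is along −∇f: components (-0.007556 E, -0.001333 N).
Azimuth = atan2(-0.007556, -0.001333) = 260.0° ≈ 260°.

260°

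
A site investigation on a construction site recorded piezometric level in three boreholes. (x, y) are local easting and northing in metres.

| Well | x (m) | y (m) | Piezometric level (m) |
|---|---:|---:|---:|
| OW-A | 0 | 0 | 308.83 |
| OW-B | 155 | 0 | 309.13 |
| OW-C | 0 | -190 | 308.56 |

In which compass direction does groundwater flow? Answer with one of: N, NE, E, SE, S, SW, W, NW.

SW

∂h/∂x = (309.13 − 308.83) / (155 − 0) = +0.001935
∂h/∂y = (308.56 − 308.83) / (-190 − 0) = +0.001421
Flow = −∇h = (-0.001935 east, -0.001421 north), which points southwest.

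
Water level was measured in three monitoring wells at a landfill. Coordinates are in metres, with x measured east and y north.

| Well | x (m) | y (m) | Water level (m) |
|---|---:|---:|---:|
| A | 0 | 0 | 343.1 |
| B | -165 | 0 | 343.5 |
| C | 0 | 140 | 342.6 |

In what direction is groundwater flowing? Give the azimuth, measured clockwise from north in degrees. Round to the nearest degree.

034°

∂h/∂x = (343.5 − 343.1) / (-165 − 0) = -0.002424
∂h/∂y = (342.6 − 343.1) / (140 − 0) = -0.003571
Flow direction (−∇h) has components (+0.002424 E, +0.003571 N).
Azimuth = atan2(E, N) = atan2(+0.002424, +0.003571) = 34.2° ≈ 034°.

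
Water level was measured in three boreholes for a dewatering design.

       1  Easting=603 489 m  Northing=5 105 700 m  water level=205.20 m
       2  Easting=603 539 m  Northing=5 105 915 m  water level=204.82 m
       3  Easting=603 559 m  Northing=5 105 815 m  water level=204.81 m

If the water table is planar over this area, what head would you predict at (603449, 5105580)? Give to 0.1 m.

With h = a·x + b·y + c and 1 as origin, the differences give:
  50·a + 215·b = -0.38
  70·a + 115·b = -0.39
Eliminate b (×115 and ×215, subtract): -9300·a = 40.150 → a = ∂h/∂x = -0.004317
Back-substitute: b = ∂h/∂y = -0.0007634.
h(603449, 5105580) = 205.20 + (-0.004317)·(-40) + (-0.0007634)·(-120) = 205.20 +0.173 +0.092 = 205.464 m.

205.5 m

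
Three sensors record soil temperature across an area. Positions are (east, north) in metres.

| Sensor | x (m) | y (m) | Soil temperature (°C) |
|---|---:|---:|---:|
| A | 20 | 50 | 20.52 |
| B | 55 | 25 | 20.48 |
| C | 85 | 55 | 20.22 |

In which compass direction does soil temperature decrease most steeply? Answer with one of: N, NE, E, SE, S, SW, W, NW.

NE

With T = a·x + b·y + c and A as origin, the differences give:
  35·a + (-25)·b = -0.04
  65·a + 5·b = -0.30
Eliminate b (×5 and ×(-25), subtract): 1800·a = -7.700 → a = ∂T/∂x = -0.004278
Back-substitute: b = ∂T/∂y = -0.004389.
Steepest decrease is along −∇f = (+0.004278 E, +0.004389 N) → northeast.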